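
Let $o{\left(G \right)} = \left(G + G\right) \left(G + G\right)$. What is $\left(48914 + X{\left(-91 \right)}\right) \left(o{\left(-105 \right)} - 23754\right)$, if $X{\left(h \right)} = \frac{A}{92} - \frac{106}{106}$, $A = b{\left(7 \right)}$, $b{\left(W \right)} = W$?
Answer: $\frac{45778530519}{46} \approx 9.9519 \cdot 10^{8}$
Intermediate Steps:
$o{\left(G \right)} = 4 G^{2}$ ($o{\left(G \right)} = 2 G 2 G = 4 G^{2}$)
$A = 7$
$X{\left(h \right)} = - \frac{85}{92}$ ($X{\left(h \right)} = \frac{7}{92} - \frac{106}{106} = 7 \cdot \frac{1}{92} - 1 = \frac{7}{92} - 1 = - \frac{85}{92}$)
$\left(48914 + X{\left(-91 \right)}\right) \left(o{\left(-105 \right)} - 23754\right) = \left(48914 - \frac{85}{92}\right) \left(4 \left(-105\right)^{2} - 23754\right) = \frac{4500003 \left(4 \cdot 11025 - 23754\right)}{92} = \frac{4500003 \left(44100 - 23754\right)}{92} = \frac{4500003}{92} \cdot 20346 = \frac{45778530519}{46}$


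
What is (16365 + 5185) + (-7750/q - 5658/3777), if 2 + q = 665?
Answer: 17977143682/834717 ≈ 21537.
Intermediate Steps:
q = 663 (q = -2 + 665 = 663)
(16365 + 5185) + (-7750/q - 5658/3777) = (16365 + 5185) + (-7750/663 - 5658/3777) = 21550 + (-7750*1/663 - 5658*1/3777) = 21550 + (-7750/663 - 1886/1259) = 21550 - 11007668/834717 = 17977143682/834717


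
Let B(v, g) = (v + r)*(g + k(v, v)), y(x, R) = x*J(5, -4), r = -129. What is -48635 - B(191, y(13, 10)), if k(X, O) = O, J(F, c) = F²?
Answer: -80627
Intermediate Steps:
y(x, R) = 25*x (y(x, R) = x*5² = x*25 = 25*x)
B(v, g) = (-129 + v)*(g + v) (B(v, g) = (v - 129)*(g + v) = (-129 + v)*(g + v))
-48635 - B(191, y(13, 10)) = -48635 - (191² - 3225*13 - 129*191 + (25*13)*191) = -48635 - (36481 - 129*325 - 24639 + 325*191) = -48635 - (36481 - 41925 - 24639 + 62075) = -48635 - 1*31992 = -48635 - 31992 = -80627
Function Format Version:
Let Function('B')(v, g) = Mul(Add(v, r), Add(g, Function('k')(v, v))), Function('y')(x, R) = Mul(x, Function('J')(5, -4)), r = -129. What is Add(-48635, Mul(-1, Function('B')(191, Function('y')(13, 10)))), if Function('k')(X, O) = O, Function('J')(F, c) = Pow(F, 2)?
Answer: -80627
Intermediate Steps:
Function('y')(x, R) = Mul(25, x) (Function('y')(x, R) = Mul(x, Pow(5, 2)) = Mul(x, 25) = Mul(25, x))
Function('B')(v, g) = Mul(Add(-129, v), Add(g, v)) (Function('B')(v, g) = Mul(Add(v, -129), Add(g, v)) = Mul(Add(-129, v), Add(g, v)))
Add(-48635, Mul(-1, Function('B')(191, Function('y')(13, 10)))) = Add(-48635, Mul(-1, Add(Pow(191, 2), Mul(-129, Mul(25, 13)), Mul(-129, 191), Mul(Mul(25, 13), 191)))) = Add(-48635, Mul(-1, Add(36481, Mul(-129, 325), -24639, Mul(325, 191)))) = Add(-48635, Mul(-1, Add(36481, -41925, -24639, 62075))) = Add(-48635, Mul(-1, 31992)) = Add(-48635, -31992) = -80627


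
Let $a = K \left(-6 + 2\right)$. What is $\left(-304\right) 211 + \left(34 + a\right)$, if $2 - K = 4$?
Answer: $-64102$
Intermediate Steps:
$K = -2$ ($K = 2 - 4 = -2$)
$a = 8$ ($a = - 2 \left(-6 + 2\right) = \left(-2\right) \left(-4\right) = 8$)
$\left(-304\right) 211 + \left(34 + a\right) = \left(-304\right) 211 + \left(34 + 8\right) = -64144 + 42 = -64102$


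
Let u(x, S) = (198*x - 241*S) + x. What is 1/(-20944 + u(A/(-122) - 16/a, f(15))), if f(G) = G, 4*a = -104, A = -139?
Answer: -1586/38396757 ≈ -4.1306e-5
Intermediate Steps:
a = -26 (a = (1/4)*(-104) = -26)
u(x, S) = -241*S + 199*x (u(x, S) = (-241*S + 198*x) + x = -241*S + 199*x)
1/(-20944 + u(A/(-122) - 16/a, f(15))) = 1/(-20944 + (-241*15 + 199*(-139/(-122) - 16/(-26)))) = 1/(-20944 + (-3615 + 199*(-139*(-1/122) - 16*(-1/26)))) = 1/(-20944 + (-3615 + 199*(139/122 + 8/13))) = 1/(-20944 + (-3615 + 199*(2783/1586))) = 1/(-20944 + (-3615 + 553817/1586)) = 1/(-20944 - 5179573/1586) = 1/(-38396757/1586) = -1586/38396757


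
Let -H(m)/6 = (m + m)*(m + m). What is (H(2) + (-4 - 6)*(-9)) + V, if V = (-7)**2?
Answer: 43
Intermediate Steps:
H(m) = -24*m**2 (H(m) = -6*(m + m)*(m + m) = -6*2*m*2*m = -24*m**2)
V = 49
(H(2) + (-4 - 6)*(-9)) + V = (-24*2**2 + (-4 - 6)*(-9)) + 49 = (-24*4 - 10*(-9)) + 49 = (-96 + 90) + 49 = -6 + 49 = 43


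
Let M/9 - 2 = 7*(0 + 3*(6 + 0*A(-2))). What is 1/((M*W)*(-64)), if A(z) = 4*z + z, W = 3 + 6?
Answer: -1/663552 ≈ -1.5070e-6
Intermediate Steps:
W = 9
A(z) = 5*z
M = 1152 (M = 18 + 9*(7*(0 + 3*(6 + 0*(5*(-2))))) = 18 + 9*(7*(0 + 3*(6 + 0*(-10)))) = 18 + 9*(7*(0 + 3*(6 + 0))) = 18 + 9*(7*(0 + 3*6)) = 18 + 9*(7*(0 + 18)) = 18 + 9*(7*18) = 18 + 9*126 = 18 + 1134 = 1152)
1/((M*W)*(-64)) = 1/((1152*9)*(-64)) = 1/(10368*(-64)) = 1/(-663552) = -1/663552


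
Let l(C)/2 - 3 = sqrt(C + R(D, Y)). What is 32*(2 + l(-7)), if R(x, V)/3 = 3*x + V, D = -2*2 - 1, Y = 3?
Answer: 256 + 64*I*sqrt(43) ≈ 256.0 + 419.68*I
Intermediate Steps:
D = -5 (D = -4 - 1 = -5)
R(x, V) = 3*V + 9*x (R(x, V) = 3*(3*x + V) = 3*(V + 3*x) = 3*V + 9*x)
l(C) = 6 + 2*sqrt(-36 + C) (l(C) = 6 + 2*sqrt(C + (3*3 + 9*(-5))) = 6 + 2*sqrt(C + (9 - 45)) = 6 + 2*sqrt(C - 36) = 6 + 2*sqrt(-36 + C))
32*(2 + l(-7)) = 32*(2 + (6 + 2*sqrt(-36 - 7))) = 32*(2 + (6 + 2*sqrt(-43))) = 32*(2 + (6 + 2*(I*sqrt(43)))) = 32*(2 + (6 + 2*I*sqrt(43))) = 32*(8 + 2*I*sqrt(43)) = 256 + 64*I*sqrt(43)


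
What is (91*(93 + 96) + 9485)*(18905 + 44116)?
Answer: 1681652364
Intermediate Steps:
(91*(93 + 96) + 9485)*(18905 + 44116) = (91*189 + 9485)*63021 = (17199 + 9485)*63021 = 26684*63021 = 1681652364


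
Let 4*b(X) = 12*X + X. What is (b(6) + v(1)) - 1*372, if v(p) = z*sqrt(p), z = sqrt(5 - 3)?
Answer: -705/2 + sqrt(2) ≈ -351.09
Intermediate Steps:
z = sqrt(2) ≈ 1.4142
v(p) = sqrt(2)*sqrt(p)
b(X) = 13*X/4 (b(X) = (12*X + X)/4 = (13*X)/4 = 13*X/4)
(b(6) + v(1)) - 1*372 = ((13/4)*6 + sqrt(2)*sqrt(1)) - 1*372 = (39/2 + sqrt(2)*1) - 372 = (39/2 + sqrt(2)) - 372 = -705/2 + sqrt(2)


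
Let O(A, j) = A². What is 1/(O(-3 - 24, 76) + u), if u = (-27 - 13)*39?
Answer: -1/831 ≈ -0.0012034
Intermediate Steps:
u = -1560 (u = -40*39 = -1560)
1/(O(-3 - 24, 76) + u) = 1/((-3 - 24)² - 1560) = 1/((-27)² - 1560) = 1/(729 - 1560) = 1/(-831) = -1/831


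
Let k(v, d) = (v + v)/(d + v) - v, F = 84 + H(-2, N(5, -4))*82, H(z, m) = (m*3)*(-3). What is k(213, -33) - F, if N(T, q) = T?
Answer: 101861/30 ≈ 3395.4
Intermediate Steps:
H(z, m) = -9*m (H(z, m) = (3*m)*(-3) = -9*m)
F = -3606 (F = 84 - 9*5*82 = 84 - 45*82 = 84 - 3690 = -3606)
k(v, d) = -v + 2*v/(d + v) (k(v, d) = (2*v)/(d + v) - v = 2*v/(d + v) - v = -v + 2*v/(d + v))
k(213, -33) - F = 213*(2 - 1*(-33) - 1*213)/(-33 + 213) - 1*(-3606) = 213*(2 + 33 - 213)/180 + 3606 = 213*(1/180)*(-178) + 3606 = -6319/30 + 3606 = 101861/30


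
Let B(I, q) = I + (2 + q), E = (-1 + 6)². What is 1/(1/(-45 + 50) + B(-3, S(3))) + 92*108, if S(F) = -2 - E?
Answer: 1381099/139 ≈ 9936.0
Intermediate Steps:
E = 25 (E = 5² = 25)
S(F) = -27 (S(F) = -2 - 1*25 = -2 - 25 = -27)
B(I, q) = 2 + I + q
1/(1/(-45 + 50) + B(-3, S(3))) + 92*108 = 1/(1/(-45 + 50) + (2 - 3 - 27)) + 92*108 = 1/(1/5 - 28) + 9936 = 1/(⅕ - 28) + 9936 = 1/(-139/5) + 9936 = -5/139 + 9936 = 1381099/139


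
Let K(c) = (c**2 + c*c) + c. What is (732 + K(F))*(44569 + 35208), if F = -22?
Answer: 133865806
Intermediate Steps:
K(c) = c + 2*c**2 (K(c) = (c**2 + c**2) + c = 2*c**2 + c = c + 2*c**2)
(732 + K(F))*(44569 + 35208) = (732 - 22*(1 + 2*(-22)))*(44569 + 35208) = (732 - 22*(1 - 44))*79777 = (732 - 22*(-43))*79777 = (732 + 946)*79777 = 1678*79777 = 133865806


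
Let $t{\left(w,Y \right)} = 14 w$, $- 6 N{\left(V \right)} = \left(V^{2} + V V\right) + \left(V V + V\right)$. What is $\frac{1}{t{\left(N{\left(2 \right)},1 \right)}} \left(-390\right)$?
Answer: $\frac{585}{49} \approx 11.939$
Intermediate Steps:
$N{\left(V \right)} = - \frac{V^{2}}{2} - \frac{V}{6}$ ($N{\left(V \right)} = - \frac{\left(V^{2} + V V\right) + \left(V V + V\right)}{6} = - \frac{\left(V^{2} + V^{2}\right) + \left(V^{2} + V\right)}{6} = - \frac{2 V^{2} + \left(V + V^{2}\right)}{6} = - \frac{V + 3 V^{2}}{6} = - \frac{V^{2}}{2} - \frac{V}{6}$)
$\frac{1}{t{\left(N{\left(2 \right)},1 \right)}} \left(-390\right) = \frac{1}{14 \left(\left(- \frac{1}{6}\right) 2 \left(1 + 3 \cdot 2\right)\right)} \left(-390\right) = \frac{1}{14 \left(\left(- \frac{1}{6}\right) 2 \left(1 + 6\right)\right)} \left(-390\right) = \frac{1}{14 \left(\left(- \frac{1}{6}\right) 2 \cdot 7\right)} \left(-390\right) = \frac{1}{14 \left(- \frac{7}{3}\right)} \left(-390\right) = \frac{1}{- \frac{98}{3}} \left(-390\right) = \left(- \frac{3}{98}\right) \left(-390\right) = \frac{585}{49}$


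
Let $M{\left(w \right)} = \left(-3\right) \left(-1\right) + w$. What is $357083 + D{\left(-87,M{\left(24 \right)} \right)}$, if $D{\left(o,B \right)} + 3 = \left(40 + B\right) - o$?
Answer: $357234$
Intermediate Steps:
$M{\left(w \right)} = 3 + w$
$D{\left(o,B \right)} = 37 + B - o$ ($D{\left(o,B \right)} = -3 - \left(-40 + o - B\right) = -3 + \left(40 + B - o\right) = 37 + B - o$)
$357083 + D{\left(-87,M{\left(24 \right)} \right)} = 357083 + \left(37 + \left(3 + 24\right) - -87\right) = 357083 + \left(37 + 27 + 87\right) = 357083 + 151 = 357234$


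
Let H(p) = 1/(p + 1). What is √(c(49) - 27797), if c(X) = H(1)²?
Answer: I*√111187/2 ≈ 166.72*I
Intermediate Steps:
H(p) = 1/(1 + p)
c(X) = ¼ (c(X) = (1/(1 + 1))² = (1/2)² = (½)² = ¼)
√(c(49) - 27797) = √(¼ - 27797) = √(-111187/4) = I*√111187/2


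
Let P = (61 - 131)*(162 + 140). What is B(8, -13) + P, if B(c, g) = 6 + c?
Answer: -21126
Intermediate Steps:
P = -21140 (P = -70*302 = -21140)
B(8, -13) + P = (6 + 8) - 21140 = 14 - 21140 = -21126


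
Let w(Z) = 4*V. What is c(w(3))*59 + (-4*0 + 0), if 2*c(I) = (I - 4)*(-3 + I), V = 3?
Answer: 2124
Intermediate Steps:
w(Z) = 12 (w(Z) = 4*3 = 12)
c(I) = (-4 + I)*(-3 + I)/2 (c(I) = ((I - 4)*(-3 + I))/2 = ((-4 + I)*(-3 + I))/2 = (-4 + I)*(-3 + I)/2)
c(w(3))*59 + (-4*0 + 0) = (6 + (½)*12² - 7/2*12)*59 + (-4*0 + 0) = (6 + (½)*144 - 42)*59 + (0 + 0) = (6 + 72 - 42)*59 + 0 = 36*59 + 0 = 2124 + 0 = 2124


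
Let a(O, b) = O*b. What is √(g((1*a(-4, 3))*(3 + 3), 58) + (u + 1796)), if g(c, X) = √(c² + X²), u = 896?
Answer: √(2692 + 2*√2137) ≈ 52.768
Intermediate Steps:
g(c, X) = √(X² + c²)
√(g((1*a(-4, 3))*(3 + 3), 58) + (u + 1796)) = √(√(58² + ((1*(-4*3))*(3 + 3))²) + (896 + 1796)) = √(√(3364 + ((1*(-12))*6)²) + 2692) = √(√(3364 + (-12*6)²) + 2692) = √(√(3364 + (-72)²) + 2692) = √(√(3364 + 5184) + 2692) = √(√8548 + 2692) = √(2*√2137 + 2692) = √(2692 + 2*√2137)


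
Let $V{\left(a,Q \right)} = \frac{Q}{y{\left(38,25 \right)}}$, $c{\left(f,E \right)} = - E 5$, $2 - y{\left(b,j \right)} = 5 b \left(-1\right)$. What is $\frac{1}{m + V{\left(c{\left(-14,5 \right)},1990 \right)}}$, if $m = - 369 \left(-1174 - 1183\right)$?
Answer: $\frac{96}{83495363} \approx 1.1498 \cdot 10^{-6}$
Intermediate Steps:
$y{\left(b,j \right)} = 2 + 5 b$ ($y{\left(b,j \right)} = 2 - 5 b \left(-1\right) = 2 - - 5 b = 2 + 5 b$)
$c{\left(f,E \right)} = - 5 E$
$V{\left(a,Q \right)} = \frac{Q}{192}$ ($V{\left(a,Q \right)} = \frac{Q}{2 + 5 \cdot 38} = \frac{Q}{2 + 190} = \frac{Q}{192}$)
$m = 869733$ ($m = \left(-369\right) \left(-2357\right) = 869733$)
$\frac{1}{m + V{\left(c{\left(-14,5 \right)},1990 \right)}} = \frac{1}{869733 + \frac{1}{192} \cdot 1990} = \frac{1}{869733 + \frac{995}{96}} = \frac{1}{\frac{83495363}{96}} = \frac{96}{83495363}$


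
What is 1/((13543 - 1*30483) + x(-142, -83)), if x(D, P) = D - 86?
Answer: -1/17168 ≈ -5.8248e-5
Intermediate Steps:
x(D, P) = -86 + D
1/((13543 - 1*30483) + x(-142, -83)) = 1/((13543 - 1*30483) + (-86 - 142)) = 1/((13543 - 30483) - 228) = 1/(-16940 - 228) = 1/(-17168) = -1/17168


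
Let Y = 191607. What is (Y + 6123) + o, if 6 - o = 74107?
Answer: 123629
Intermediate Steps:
o = -74101 (o = 6 - 1*74107 = 6 - 74107 = -74101)
(Y + 6123) + o = (191607 + 6123) - 74101 = 197730 - 74101 = 123629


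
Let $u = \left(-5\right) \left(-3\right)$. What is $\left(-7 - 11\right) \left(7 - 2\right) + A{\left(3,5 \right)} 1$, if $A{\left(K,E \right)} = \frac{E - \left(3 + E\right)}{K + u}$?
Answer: $- \frac{541}{6} \approx -90.167$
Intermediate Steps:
$u = 15$
$A{\left(K,E \right)} = - \frac{3}{15 + K}$ ($A{\left(K,E \right)} = \frac{E - \left(3 + E\right)}{K + 15} = - \frac{3}{15 + K}$)
$\left(-7 - 11\right) \left(7 - 2\right) + A{\left(3,5 \right)} 1 = \left(-7 - 11\right) \left(7 - 2\right) + - \frac{3}{15 + 3} \cdot 1 = \left(-18\right) 5 + - \frac{3}{18} \cdot 1 = -90 + \left(-3\right) \frac{1}{18} \cdot 1 = -90 - \frac{1}{6} = - \frac{541}{6}$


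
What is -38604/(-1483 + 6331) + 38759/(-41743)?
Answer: -149945867/16864172 ≈ -8.8914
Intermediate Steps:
-38604/(-1483 + 6331) + 38759/(-41743) = -38604/4848 + 38759*(-1/41743) = -38604*1/4848 - 38759/41743 = -3217/404 - 38759/41743 = -149945867/16864172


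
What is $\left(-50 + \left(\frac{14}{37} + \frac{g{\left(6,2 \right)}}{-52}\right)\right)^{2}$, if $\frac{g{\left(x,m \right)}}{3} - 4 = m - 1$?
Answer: $\frac{9221184729}{3701776} \approx 2491.0$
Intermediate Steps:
$g{\left(x,m \right)} = 9 + 3 m$ ($g{\left(x,m \right)} = 12 + 3 \left(m - 1\right) = 12 + 3 \left(-1 + m\right) = 12 + \left(-3 + 3 m\right) = 9 + 3 m$)
$\left(-50 + \left(\frac{14}{37} + \frac{g{\left(6,2 \right)}}{-52}\right)\right)^{2} = \left(-50 + \left(\frac{14}{37} + \frac{9 + 3 \cdot 2}{-52}\right)\right)^{2} = \left(-50 + \left(14 \cdot \frac{1}{37} + \left(9 + 6\right) \left(- \frac{1}{52}\right)\right)\right)^{2} = \left(-50 + \left(\frac{14}{37} + 15 \left(- \frac{1}{52}\right)\right)\right)^{2} = \left(-50 + \left(\frac{14}{37} - \frac{15}{52}\right)\right)^{2} = \left(-50 + \frac{173}{1924}\right)^{2} = \left(- \frac{96027}{1924}\right)^{2} = \frac{9221184729}{3701776}$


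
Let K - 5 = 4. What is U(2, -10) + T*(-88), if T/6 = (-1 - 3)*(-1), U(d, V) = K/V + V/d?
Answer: -21179/10 ≈ -2117.9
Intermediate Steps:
K = 9 (K = 5 + 4 = 9)
U(d, V) = 9/V + V/d
T = 24 (T = 6*((-1 - 3)*(-1)) = 6*(-4*(-1)) = 6*4 = 24)
U(2, -10) + T*(-88) = (9/(-10) - 10/2) + 24*(-88) = (9*(-⅒) - 10*½) - 2112 = (-9/10 - 5) - 2112 = -59/10 - 2112 = -21179/10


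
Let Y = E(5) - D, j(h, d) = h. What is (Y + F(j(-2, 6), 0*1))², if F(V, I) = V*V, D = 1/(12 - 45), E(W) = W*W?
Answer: 917764/1089 ≈ 842.76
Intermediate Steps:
E(W) = W²
D = -1/33 (D = 1/(-33) = -1/33 ≈ -0.030303)
F(V, I) = V²
Y = 826/33 (Y = 5² - 1*(-1/33) = 25 + 1/33 = 826/33 ≈ 25.030)
(Y + F(j(-2, 6), 0*1))² = (826/33 + (-2)²)² = (826/33 + 4)² = (958/33)² = 917764/1089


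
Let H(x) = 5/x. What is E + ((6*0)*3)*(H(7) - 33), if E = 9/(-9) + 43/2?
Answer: 41/2 ≈ 20.500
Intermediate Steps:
E = 41/2 (E = 9*(-⅑) + 43*(½) = -1 + 43/2 = 41/2 ≈ 20.500)
E + ((6*0)*3)*(H(7) - 33) = 41/2 + ((6*0)*3)*(5/7 - 33) = 41/2 + (0*3)*(5*(⅐) - 33) = 41/2 + 0*(5/7 - 33) = 41/2 + 0*(-226/7) = 41/2 + 0 = 41/2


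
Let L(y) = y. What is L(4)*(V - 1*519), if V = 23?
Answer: -1984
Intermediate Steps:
L(4)*(V - 1*519) = 4*(23 - 1*519) = 4*(23 - 519) = 4*(-496) = -1984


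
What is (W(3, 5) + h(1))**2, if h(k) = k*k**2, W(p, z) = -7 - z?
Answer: 121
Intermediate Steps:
h(k) = k**3
(W(3, 5) + h(1))**2 = ((-7 - 1*5) + 1**3)**2 = ((-7 - 5) + 1)**2 = (-12 + 1)**2 = (-11)**2 = 121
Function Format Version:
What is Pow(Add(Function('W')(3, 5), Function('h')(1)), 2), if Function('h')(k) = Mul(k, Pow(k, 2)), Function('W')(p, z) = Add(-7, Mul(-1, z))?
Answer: 121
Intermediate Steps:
Function('h')(k) = Pow(k, 3)
Pow(Add(Function('W')(3, 5), Function('h')(1)), 2) = Pow(Add(Add(-7, Mul(-1, 5)), Pow(1, 3)), 2) = Pow(Add(Add(-7, -5), 1), 2) = Pow(Add(-12, 1), 2) = Pow(-11, 2) = 121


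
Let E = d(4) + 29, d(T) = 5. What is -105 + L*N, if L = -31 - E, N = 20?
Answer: -1405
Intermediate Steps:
E = 34 (E = 5 + 29 = 34)
L = -65 (L = -31 - 1*34 = -31 - 34 = -65)
-105 + L*N = -105 - 65*20 = -105 - 1300 = -1405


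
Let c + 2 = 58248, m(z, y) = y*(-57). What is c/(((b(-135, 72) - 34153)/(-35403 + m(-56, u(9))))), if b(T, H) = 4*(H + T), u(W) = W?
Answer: 2091963336/34405 ≈ 60804.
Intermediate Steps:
m(z, y) = -57*y
b(T, H) = 4*H + 4*T
c = 58246 (c = -2 + 58248 = 58246)
c/(((b(-135, 72) - 34153)/(-35403 + m(-56, u(9))))) = 58246/((((4*72 + 4*(-135)) - 34153)/(-35403 - 57*9))) = 58246/((((288 - 540) - 34153)/(-35403 - 513))) = 58246/(((-252 - 34153)/(-35916))) = 58246/((-34405*(-1/35916))) = 58246/(34405/35916) = 58246*(35916/34405) = 2091963336/34405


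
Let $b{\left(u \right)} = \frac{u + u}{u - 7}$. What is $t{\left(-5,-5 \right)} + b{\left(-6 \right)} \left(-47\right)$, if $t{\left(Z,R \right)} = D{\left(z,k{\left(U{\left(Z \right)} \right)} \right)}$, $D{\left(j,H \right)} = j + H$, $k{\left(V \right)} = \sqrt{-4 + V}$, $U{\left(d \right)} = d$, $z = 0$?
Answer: $- \frac{564}{13} + 3 i \approx -43.385 + 3.0 i$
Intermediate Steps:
$D{\left(j,H \right)} = H + j$
$b{\left(u \right)} = \frac{2 u}{-7 + u}$
$t{\left(Z,R \right)} = \sqrt{-4 + Z}$ ($t{\left(Z,R \right)} = \sqrt{-4 + Z} + 0 = \sqrt{-4 + Z}$)
$t{\left(-5,-5 \right)} + b{\left(-6 \right)} \left(-47\right) = \sqrt{-4 - 5} + 2 \left(-6\right) \frac{1}{-7 - 6} \left(-47\right) = \sqrt{-9} + 2 \left(-6\right) \frac{1}{-13} \left(-47\right) = 3 i + 2 \left(-6\right) \left(- \frac{1}{13}\right) \left(-47\right) = 3 i + \frac{12}{13} \left(-47\right) = 3 i - \frac{564}{13} = - \frac{564}{13} + 3 i$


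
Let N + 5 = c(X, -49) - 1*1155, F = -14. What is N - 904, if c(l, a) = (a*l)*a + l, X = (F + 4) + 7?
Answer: -9270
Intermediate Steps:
X = -3 (X = (-14 + 4) + 7 = -10 + 7 = -3)
c(l, a) = l + l*a² (c(l, a) = l*a² + l = l + l*a²)
N = -8366 (N = -5 + (-3*(1 + (-49)²) - 1*1155) = -5 + (-3*(1 + 2401) - 1155) = -5 + (-3*2402 - 1155) = -5 + (-7206 - 1155) = -5 - 8361 = -8366)
N - 904 = -8366 - 904 = -9270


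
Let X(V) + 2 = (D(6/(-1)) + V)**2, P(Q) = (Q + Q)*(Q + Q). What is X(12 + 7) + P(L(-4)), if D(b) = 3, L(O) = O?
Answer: 546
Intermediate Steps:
P(Q) = 4*Q**2 (P(Q) = (2*Q)*(2*Q) = 4*Q**2)
X(V) = -2 + (3 + V)**2
X(12 + 7) + P(L(-4)) = (-2 + (3 + (12 + 7))**2) + 4*(-4)**2 = (-2 + (3 + 19)**2) + 4*16 = (-2 + 22**2) + 64 = (-2 + 484) + 64 = 482 + 64 = 546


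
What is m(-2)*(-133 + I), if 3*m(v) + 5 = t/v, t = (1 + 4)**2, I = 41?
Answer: 1610/3 ≈ 536.67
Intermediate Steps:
t = 25 (t = 5**2 = 25)
m(v) = -5/3 + 25/(3*v) (m(v) = -5/3 + (25/v)/3 = -5/3 + 25/(3*v))
m(-2)*(-133 + I) = ((5/3)*(5 - 1*(-2))/(-2))*(-133 + 41) = ((5/3)*(-1/2)*(5 + 2))*(-92) = ((5/3)*(-1/2)*7)*(-92) = -35/6*(-92) = 1610/3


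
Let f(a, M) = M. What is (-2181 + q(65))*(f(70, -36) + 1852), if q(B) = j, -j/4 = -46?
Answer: -3626552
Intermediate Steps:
j = 184 (j = -4*(-46) = 184)
q(B) = 184
(-2181 + q(65))*(f(70, -36) + 1852) = (-2181 + 184)*(-36 + 1852) = -1997*1816 = -3626552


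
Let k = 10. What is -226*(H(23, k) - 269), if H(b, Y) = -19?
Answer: 65088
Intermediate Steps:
-226*(H(23, k) - 269) = -226*(-19 - 269) = -226*(-288) = 65088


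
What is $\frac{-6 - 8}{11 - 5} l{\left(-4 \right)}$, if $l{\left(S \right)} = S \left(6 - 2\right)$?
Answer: $\frac{112}{3} \approx 37.333$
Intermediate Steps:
$l{\left(S \right)} = 4 S$ ($l{\left(S \right)} = S 4 = 4 S$)
$\frac{-6 - 8}{11 - 5} l{\left(-4 \right)} = \frac{-6 - 8}{11 - 5} \cdot 4 \left(-4\right) = - \frac{14}{6} \left(-16\right) = \left(-14\right) \frac{1}{6} \left(-16\right) = \left(- \frac{7}{3}\right) \left(-16\right) = \frac{112}{3}$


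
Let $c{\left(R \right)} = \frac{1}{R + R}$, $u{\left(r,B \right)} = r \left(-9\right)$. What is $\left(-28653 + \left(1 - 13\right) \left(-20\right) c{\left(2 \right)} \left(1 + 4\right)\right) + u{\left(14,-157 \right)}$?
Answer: $-28479$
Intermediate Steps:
$u{\left(r,B \right)} = - 9 r$
$c{\left(R \right)} = \frac{1}{2 R}$
$\left(-28653 + \left(1 - 13\right) \left(-20\right) c{\left(2 \right)} \left(1 + 4\right)\right) + u{\left(14,-157 \right)} = \left(-28653 + \left(1 - 13\right) \left(-20\right) \frac{1}{2 \cdot 2} \left(1 + 4\right)\right) - 126 = \left(-28653 + \left(1 - 13\right) \left(-20\right) \frac{1}{2} \cdot \frac{1}{2} \cdot 5\right) - 126 = \left(-28653 + \left(-12\right) \left(-20\right) \frac{1}{4} \cdot 5\right) - 126 = \left(-28653 + 240 \cdot \frac{5}{4}\right) - 126 = \left(-28653 + 300\right) - 126 = -28353 - 126 = -28479$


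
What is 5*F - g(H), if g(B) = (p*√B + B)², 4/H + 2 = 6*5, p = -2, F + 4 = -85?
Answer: -21834/49 + 4*√7/49 ≈ -445.38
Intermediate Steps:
F = -89 (F = -4 - 85 = -89)
H = ⅐ (H = 4/(-2 + 6*5) = 4/(-2 + 30) = 4/28 = 4*(1/28) = ⅐ ≈ 0.14286)
g(B) = (B - 2*√B)² (g(B) = (-2*√B + B)² = (B - 2*√B)²)
5*F - g(H) = 5*(-89) - (-1*⅐ + 2*√(⅐))² = -445 - (-⅐ + 2*(√7/7))² = -445 - (-⅐ + 2*√7/7)²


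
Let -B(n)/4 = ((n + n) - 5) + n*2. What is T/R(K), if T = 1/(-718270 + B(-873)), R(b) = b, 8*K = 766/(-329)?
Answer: 658/134870003 ≈ 4.8788e-6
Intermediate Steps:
K = -383/1316 (K = (766/(-329))/8 = (766*(-1/329))/8 = (⅛)*(-766/329) = -383/1316 ≈ -0.29103)
B(n) = 20 - 16*n (B(n) = -4*(((n + n) - 5) + n*2) = -4*((2*n - 5) + 2*n) = -4*((-5 + 2*n) + 2*n) = -4*(-5 + 4*n) = 20 - 16*n)
T = -1/704282 (T = 1/(-718270 + (20 - 16*(-873))) = 1/(-718270 + (20 + 13968)) = 1/(-718270 + 13988) = 1/(-704282) = -1/704282 ≈ -1.4199e-6)
T/R(K) = -1/(704282*(-383/1316)) = -1/704282*(-1316/383) = 658/134870003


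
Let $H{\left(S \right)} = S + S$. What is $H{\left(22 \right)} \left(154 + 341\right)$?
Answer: $21780$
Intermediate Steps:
$H{\left(S \right)} = 2 S$
$H{\left(22 \right)} \left(154 + 341\right) = 2 \cdot 22 \left(154 + 341\right) = 44 \cdot 495 = 21780$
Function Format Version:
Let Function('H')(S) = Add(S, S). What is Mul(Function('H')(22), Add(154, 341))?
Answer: 21780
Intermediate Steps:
Function('H')(S) = Mul(2, S)
Mul(Function('H')(22), Add(154, 341)) = Mul(Mul(2, 22), Add(154, 341)) = Mul(44, 495) = 21780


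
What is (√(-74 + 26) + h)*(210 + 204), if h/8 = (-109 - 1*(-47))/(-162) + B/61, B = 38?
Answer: 1828592/549 + 1656*I*√3 ≈ 3330.8 + 2868.3*I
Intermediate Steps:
h = 39752/4941 (h = 8*((-109 - 1*(-47))/(-162) + 38/61) = 8*((-109 + 47)*(-1/162) + 38*(1/61)) = 8*(-62*(-1/162) + 38/61) = 8*(31/81 + 38/61) = 8*(4969/4941) = 39752/4941 ≈ 8.0453)
(√(-74 + 26) + h)*(210 + 204) = (√(-74 + 26) + 39752/4941)*(210 + 204) = (√(-48) + 39752/4941)*414 = (4*I*√3 + 39752/4941)*414 = (39752/4941 + 4*I*√3)*414 = 1828592/549 + 1656*I*√3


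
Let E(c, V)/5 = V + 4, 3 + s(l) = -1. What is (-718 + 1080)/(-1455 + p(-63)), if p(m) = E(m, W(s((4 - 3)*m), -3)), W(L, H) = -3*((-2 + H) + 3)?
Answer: -362/1405 ≈ -0.25765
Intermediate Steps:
s(l) = -4 (s(l) = -3 - 1 = -4)
W(L, H) = -3 - 3*H (W(L, H) = -3*(1 + H) = -3 - 3*H)
E(c, V) = 20 + 5*V (E(c, V) = 5*(V + 4) = 5*(4 + V) = 20 + 5*V)
p(m) = 50 (p(m) = 20 + 5*(-3 - 3*(-3)) = 20 + 5*(-3 + 9) = 20 + 5*6 = 20 + 30 = 50)
(-718 + 1080)/(-1455 + p(-63)) = (-718 + 1080)/(-1455 + 50) = 362/(-1405) = 362*(-1/1405) = -362/1405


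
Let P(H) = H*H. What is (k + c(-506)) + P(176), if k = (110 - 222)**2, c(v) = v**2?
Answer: 299556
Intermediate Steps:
P(H) = H**2
k = 12544 (k = (-112)**2 = 12544)
(k + c(-506)) + P(176) = (12544 + (-506)**2) + 176**2 = (12544 + 256036) + 30976 = 268580 + 30976 = 299556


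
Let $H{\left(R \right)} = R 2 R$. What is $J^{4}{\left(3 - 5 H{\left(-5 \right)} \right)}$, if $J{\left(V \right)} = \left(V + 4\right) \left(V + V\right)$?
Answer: $207650456445165351696$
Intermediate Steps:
$H{\left(R \right)} = 2 R^{2}$
$J{\left(V \right)} = 2 V \left(4 + V\right)$ ($J{\left(V \right)} = \left(4 + V\right) 2 V = 2 V \left(4 + V\right)$)
$J^{4}{\left(3 - 5 H{\left(-5 \right)} \right)} = \left(2 \left(3 - 5 \cdot 2 \left(-5\right)^{2}\right) \left(4 + \left(3 - 5 \cdot 2 \left(-5\right)^{2}\right)\right)\right)^{4} = \left(2 \left(3 - 5 \cdot 2 \cdot 25\right) \left(4 + \left(3 - 5 \cdot 2 \cdot 25\right)\right)\right)^{4} = \left(2 \left(3 - 250\right) \left(4 + \left(3 - 250\right)\right)\right)^{4} = \left(2 \left(-247\right) \left(4 - 247\right)\right)^{4} = \left(2 \left(-247\right) \left(-243\right)\right)^{4} = 120042^{4} = 207650456445165351696$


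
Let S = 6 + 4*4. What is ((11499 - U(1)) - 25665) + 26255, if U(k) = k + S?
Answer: 12066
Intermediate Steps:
S = 22 (S = 6 + 16 = 22)
U(k) = 22 + k (U(k) = k + 22 = 22 + k)
((11499 - U(1)) - 25665) + 26255 = ((11499 - (22 + 1)) - 25665) + 26255 = ((11499 - 1*23) - 25665) + 26255 = ((11499 - 23) - 25665) + 26255 = (11476 - 25665) + 26255 = -14189 + 26255 = 12066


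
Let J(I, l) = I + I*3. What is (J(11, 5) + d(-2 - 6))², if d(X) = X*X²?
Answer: 219024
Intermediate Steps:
d(X) = X³
J(I, l) = 4*I (J(I, l) = I + 3*I = 4*I)
(J(11, 5) + d(-2 - 6))² = (4*11 + (-2 - 6)³)² = (44 + (-8)³)² = (44 - 512)² = (-468)² = 219024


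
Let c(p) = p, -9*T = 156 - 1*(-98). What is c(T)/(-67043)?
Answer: 254/603387 ≈ 0.00042096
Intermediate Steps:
T = -254/9 (T = -(156 - 1*(-98))/9 = -(156 + 98)/9 = -⅑*254 = -254/9 ≈ -28.222)
c(T)/(-67043) = -254/9/(-67043) = -254/9*(-1/67043) = 254/603387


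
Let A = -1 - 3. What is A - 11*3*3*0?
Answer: -4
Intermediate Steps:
A = -4
A - 11*3*3*0 = -4 - 11*3*3*0 = -4 - 99*0 = -4 - 11*0 = -4 + 0 = -4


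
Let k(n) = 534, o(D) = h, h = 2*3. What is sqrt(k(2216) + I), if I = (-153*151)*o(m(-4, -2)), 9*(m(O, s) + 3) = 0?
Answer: 2*I*sqrt(34521) ≈ 371.6*I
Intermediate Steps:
h = 6
m(O, s) = -3 (m(O, s) = -3 + (1/9)*0 = -3 + 0 = -3)
o(D) = 6
I = -138618 (I = -153*151*6 = -23103*6 = -138618)
sqrt(k(2216) + I) = sqrt(534 - 138618) = sqrt(-138084) = 2*I*sqrt(34521)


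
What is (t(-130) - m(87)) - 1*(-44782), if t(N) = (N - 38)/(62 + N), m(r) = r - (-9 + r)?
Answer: 761183/17 ≈ 44776.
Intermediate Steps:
m(r) = 9 (m(r) = r + (9 - r) = 9)
t(N) = (-38 + N)/(62 + N)
(t(-130) - m(87)) - 1*(-44782) = ((-38 - 130)/(62 - 130) - 1*9) - 1*(-44782) = (-168/(-68) - 9) + 44782 = (-1/68*(-168) - 9) + 44782 = (42/17 - 9) + 44782 = -111/17 + 44782 = 761183/17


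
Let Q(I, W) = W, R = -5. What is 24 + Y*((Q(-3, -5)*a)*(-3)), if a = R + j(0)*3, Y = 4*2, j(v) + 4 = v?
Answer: -2016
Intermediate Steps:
j(v) = -4 + v
Y = 8
a = -17 (a = -5 + (-4 + 0)*3 = -5 - 4*3 = -5 - 12 = -17)
24 + Y*((Q(-3, -5)*a)*(-3)) = 24 + 8*(-5*(-17)*(-3)) = 24 + 8*(85*(-3)) = 24 + 8*(-255) = 24 - 2040 = -2016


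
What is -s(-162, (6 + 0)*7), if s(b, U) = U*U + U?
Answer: -1806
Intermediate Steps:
s(b, U) = U + U² (s(b, U) = U² + U = U + U²)
-s(-162, (6 + 0)*7) = -(6 + 0)*7*(1 + (6 + 0)*7) = -6*7*(1 + 6*7) = -42*(1 + 42) = -42*43 = -1*1806 = -1806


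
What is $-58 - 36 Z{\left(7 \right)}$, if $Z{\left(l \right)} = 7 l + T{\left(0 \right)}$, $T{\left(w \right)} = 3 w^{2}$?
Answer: $-1822$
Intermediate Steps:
$Z{\left(l \right)} = 7 l$ ($Z{\left(l \right)} = 7 l + 3 \cdot 0^{2} = 7 l + 3 \cdot 0 = 7 l + 0 = 7 l$)
$-58 - 36 Z{\left(7 \right)} = -58 - 36 \cdot 7 \cdot 7 = -58 - 1764 = -1822$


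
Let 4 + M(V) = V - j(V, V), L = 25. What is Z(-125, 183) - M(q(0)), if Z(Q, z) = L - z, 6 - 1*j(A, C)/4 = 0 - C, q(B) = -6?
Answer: -148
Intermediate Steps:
j(A, C) = 24 + 4*C (j(A, C) = 24 - 4*(0 - C) = 24 - (-4)*C = 24 + 4*C)
Z(Q, z) = 25 - z
M(V) = -28 - 3*V (M(V) = -4 + (V - (24 + 4*V)) = -4 + (V + (-24 - 4*V)) = -4 + (-24 - 3*V) = -28 - 3*V)
Z(-125, 183) - M(q(0)) = (25 - 1*183) - (-28 - 3*(-6)) = (25 - 183) - (-28 + 18) = -158 - 1*(-10) = -158 + 10 = -148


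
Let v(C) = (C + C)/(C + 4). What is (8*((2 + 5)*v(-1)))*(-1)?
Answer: 112/3 ≈ 37.333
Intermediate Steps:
v(C) = 2*C/(4 + C) (v(C) = (2*C)/(4 + C) = 2*C/(4 + C))
(8*((2 + 5)*v(-1)))*(-1) = (8*((2 + 5)*(2*(-1)/(4 - 1))))*(-1) = (8*(7*(2*(-1)/3)))*(-1) = (8*(7*(2*(-1)*(⅓))))*(-1) = (8*(7*(-⅔)))*(-1) = (8*(-14/3))*(-1) = -112/3*(-1) = 112/3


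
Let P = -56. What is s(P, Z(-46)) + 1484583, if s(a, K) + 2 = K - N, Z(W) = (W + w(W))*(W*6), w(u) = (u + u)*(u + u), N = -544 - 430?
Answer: -837813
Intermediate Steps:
N = -974
w(u) = 4*u² (w(u) = (2*u)*(2*u) = 4*u²)
Z(W) = 6*W*(W + 4*W²) (Z(W) = (W + 4*W²)*(W*6) = (W + 4*W²)*(6*W) = 6*W*(W + 4*W²))
s(a, K) = 972 + K (s(a, K) = -2 + (K - 1*(-974)) = -2 + (K + 974) = -2 + (974 + K) = 972 + K)
s(P, Z(-46)) + 1484583 = (972 + (-46)²*(6 + 24*(-46))) + 1484583 = (972 + 2116*(6 - 1104)) + 1484583 = (972 + 2116*(-1098)) + 1484583 = (972 - 2323368) + 1484583 = -2322396 + 1484583 = -837813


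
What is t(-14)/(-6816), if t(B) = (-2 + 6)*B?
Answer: 7/852 ≈ 0.0082160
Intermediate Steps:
t(B) = 4*B
t(-14)/(-6816) = (4*(-14))/(-6816) = -56*(-1/6816) = 7/852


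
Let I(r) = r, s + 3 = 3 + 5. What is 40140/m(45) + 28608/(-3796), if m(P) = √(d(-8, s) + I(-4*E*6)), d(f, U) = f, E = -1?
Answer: 9516063/949 ≈ 10027.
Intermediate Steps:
s = 5 (s = -3 + (3 + 5) = -3 + 8 = 5)
m(P) = 4 (m(P) = √(-8 - 4*(-1)*6) = √(-8 + 4*6) = √(-8 + 24) = √16 = 4)
40140/m(45) + 28608/(-3796) = 40140/4 + 28608/(-3796) = 40140*(¼) + 28608*(-1/3796) = 10035 - 7152/949 = 9516063/949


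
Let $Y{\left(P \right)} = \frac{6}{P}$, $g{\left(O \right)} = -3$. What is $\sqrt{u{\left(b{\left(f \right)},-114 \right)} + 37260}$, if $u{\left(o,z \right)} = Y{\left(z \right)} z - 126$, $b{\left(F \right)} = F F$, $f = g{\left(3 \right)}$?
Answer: $2 \sqrt{9285} \approx 192.72$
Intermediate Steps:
$f = -3$
$b{\left(F \right)} = F^{2}$
$u{\left(o,z \right)} = -120$ ($u{\left(o,z \right)} = \frac{6}{z} z - 126 = 6 - 126 = -120$)
$\sqrt{u{\left(b{\left(f \right)},-114 \right)} + 37260} = \sqrt{-120 + 37260} = \sqrt{37140} = 2 \sqrt{9285}$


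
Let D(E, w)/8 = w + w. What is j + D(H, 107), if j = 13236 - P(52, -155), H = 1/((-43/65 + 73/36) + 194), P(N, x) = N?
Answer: 14896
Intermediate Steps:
H = 2340/457157 (H = 1/((-43*1/65 + 73*(1/36)) + 194) = 1/((-43/65 + 73/36) + 194) = 1/(3197/2340 + 194) = 1/(457157/2340) = 2340/457157 ≈ 0.0051186)
j = 13184 (j = 13236 - 1*52 = 13236 - 52 = 13184)
D(E, w) = 16*w (D(E, w) = 8*(w + w) = 8*(2*w) = 16*w)
j + D(H, 107) = 13184 + 16*107 = 13184 + 1712 = 14896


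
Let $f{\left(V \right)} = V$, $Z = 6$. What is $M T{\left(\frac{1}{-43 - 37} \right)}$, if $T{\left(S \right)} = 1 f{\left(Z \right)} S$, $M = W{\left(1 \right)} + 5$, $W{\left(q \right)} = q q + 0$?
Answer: $- \frac{9}{20} \approx -0.45$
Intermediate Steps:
$W{\left(q \right)} = q^{2}$ ($W{\left(q \right)} = q^{2} + 0 = q^{2}$)
$M = 6$ ($M = 1^{2} + 5 = 1 + 5 = 6$)
$T{\left(S \right)} = 6 S$ ($T{\left(S \right)} = 1 \cdot 6 S = 6 S$)
$M T{\left(\frac{1}{-43 - 37} \right)} = 6 \frac{6}{-43 - 37} = 6 \frac{6}{-80} = 6 \cdot 6 \left(- \frac{1}{80}\right) = 6 \left(- \frac{3}{40}\right) = - \frac{9}{20}$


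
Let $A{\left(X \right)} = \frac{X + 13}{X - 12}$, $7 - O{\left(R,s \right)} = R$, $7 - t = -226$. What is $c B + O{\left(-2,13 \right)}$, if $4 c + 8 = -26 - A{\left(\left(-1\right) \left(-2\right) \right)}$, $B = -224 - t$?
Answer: $\frac{29777}{8} \approx 3722.1$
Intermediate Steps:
$t = 233$ ($t = 7 - -226 = 7 + 226 = 233$)
$O{\left(R,s \right)} = 7 - R$
$B = -457$ ($B = -224 - 233 = -457$)
$A{\left(X \right)} = \frac{13 + X}{-12 + X}$
$c = - \frac{65}{8}$ ($c = -2 + \frac{-26 - \frac{13 - -2}{-12 - -2}}{4} = -2 + \frac{-26 - \frac{13 + 2}{-12 + 2}}{4} = -2 + \frac{-26 - \frac{1}{-10} \cdot 15}{4} = -2 + \frac{-26 - \left(- \frac{1}{10}\right) 15}{4} = -2 + \frac{-26 - - \frac{3}{2}}{4} = -2 + \frac{-26 + \frac{3}{2}}{4} = -2 + \frac{1}{4} \left(- \frac{49}{2}\right) = -2 - \frac{49}{8} = - \frac{65}{8} \approx -8.125$)
$c B + O{\left(-2,13 \right)} = \left(- \frac{65}{8}\right) \left(-457\right) + \left(7 - -2\right) = \frac{29705}{8} + \left(7 + 2\right) = \frac{29705}{8} + 9 = \frac{29777}{8}$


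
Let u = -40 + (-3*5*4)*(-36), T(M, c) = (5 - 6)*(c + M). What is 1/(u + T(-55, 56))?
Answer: 1/2119 ≈ 0.00047192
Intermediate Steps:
T(M, c) = -M - c (T(M, c) = -(M + c) = -M - c)
u = 2120 (u = -40 - 15*4*(-36) = -40 - 60*(-36) = -40 + 2160 = 2120)
1/(u + T(-55, 56)) = 1/(2120 + (-1*(-55) - 1*56)) = 1/(2120 + (55 - 56)) = 1/(2120 - 1) = 1/2119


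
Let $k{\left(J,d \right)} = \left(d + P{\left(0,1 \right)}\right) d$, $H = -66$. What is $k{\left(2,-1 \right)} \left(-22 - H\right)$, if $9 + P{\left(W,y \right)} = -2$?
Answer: $528$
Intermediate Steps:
$P{\left(W,y \right)} = -11$ ($P{\left(W,y \right)} = -9 - 2 = -11$)
$k{\left(J,d \right)} = d \left(-11 + d\right)$ ($k{\left(J,d \right)} = \left(d - 11\right) d = \left(-11 + d\right) d = d \left(-11 + d\right)$)
$k{\left(2,-1 \right)} \left(-22 - H\right) = - (-11 - 1) \left(-22 - -66\right) = \left(-1\right) \left(-12\right) \left(-22 + 66\right) = 12 \cdot 44 = 528$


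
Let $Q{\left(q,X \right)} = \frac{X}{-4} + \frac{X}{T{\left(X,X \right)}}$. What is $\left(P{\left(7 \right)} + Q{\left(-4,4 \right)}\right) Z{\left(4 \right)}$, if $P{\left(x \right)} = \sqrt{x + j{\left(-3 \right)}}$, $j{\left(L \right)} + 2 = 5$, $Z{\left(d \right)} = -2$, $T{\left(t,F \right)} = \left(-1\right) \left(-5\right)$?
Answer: $\frac{2}{5} - 2 \sqrt{10} \approx -5.9246$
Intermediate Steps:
$T{\left(t,F \right)} = 5$
$Q{\left(q,X \right)} = - \frac{X}{20}$ ($Q{\left(q,X \right)} = \frac{X}{-4} + \frac{X}{5} = X \left(- \frac{1}{4}\right) + X \frac{1}{5} = - \frac{X}{4} + \frac{X}{5} = - \frac{X}{20}$)
$j{\left(L \right)} = 3$ ($j{\left(L \right)} = -2 + 5 = 3$)
$P{\left(x \right)} = \sqrt{3 + x}$ ($P{\left(x \right)} = \sqrt{x + 3} = \sqrt{3 + x}$)
$\left(P{\left(7 \right)} + Q{\left(-4,4 \right)}\right) Z{\left(4 \right)} = \left(\sqrt{3 + 7} - \frac{1}{5}\right) \left(-2\right) = \left(\sqrt{10} - \frac{1}{5}\right) \left(-2\right) = \left(- \frac{1}{5} + \sqrt{10}\right) \left(-2\right) = \frac{2}{5} - 2 \sqrt{10}$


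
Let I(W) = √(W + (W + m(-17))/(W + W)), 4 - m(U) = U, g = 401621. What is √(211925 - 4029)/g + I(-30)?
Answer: 2*√51974/401621 + I*√2985/10 ≈ 0.0011353 + 5.4635*I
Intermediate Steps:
m(U) = 4 - U
I(W) = √(W + (21 + W)/(2*W)) (I(W) = √(W + (W + (4 - 1*(-17)))/(W + W)) = √(W + (W + (4 + 17))/((2*W))) = √(W + (W + 21)*(1/(2*W))) = √(W + (21 + W)*(1/(2*W))) = √(W + (21 + W)/(2*W)))
√(211925 - 4029)/g + I(-30) = √(211925 - 4029)/401621 + √(2 + 4*(-30) + 42/(-30))/2 = √207896*(1/401621) + √(2 - 120 + 42*(-1/30))/2 = (2*√51974)*(1/401621) + √(2 - 120 - 7/5)/2 = 2*√51974/401621 + √(-597/5)/2 = 2*√51974/401621 + (I*√2985/5)/2 = 2*√51974/401621 + I*√2985/10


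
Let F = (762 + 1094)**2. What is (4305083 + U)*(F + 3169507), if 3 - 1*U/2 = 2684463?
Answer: -7036476430391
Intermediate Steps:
U = -5368920 (U = 6 - 2*2684463 = 6 - 5368926 = -5368920)
F = 3444736 (F = 1856**2 = 3444736)
(4305083 + U)*(F + 3169507) = (4305083 - 5368920)*(3444736 + 3169507) = -1063837*6614243 = -7036476430391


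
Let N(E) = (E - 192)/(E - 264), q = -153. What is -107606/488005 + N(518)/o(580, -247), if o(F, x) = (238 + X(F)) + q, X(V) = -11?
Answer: -931736373/4586270990 ≈ -0.20316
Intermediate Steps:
o(F, x) = 74 (o(F, x) = (238 - 11) - 153 = 227 - 153 = 74)
N(E) = (-192 + E)/(-264 + E)
-107606/488005 + N(518)/o(580, -247) = -107606/488005 + ((-192 + 518)/(-264 + 518))/74 = -107606*1/488005 + (326/254)*(1/74) = -107606/488005 + ((1/254)*326)*(1/74) = -107606/488005 + (163/127)*(1/74) = -107606/488005 + 163/9398 = -931736373/4586270990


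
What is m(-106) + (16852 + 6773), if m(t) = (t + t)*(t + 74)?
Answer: 30409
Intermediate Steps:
m(t) = 2*t*(74 + t) (m(t) = (2*t)*(74 + t) = 2*t*(74 + t))
m(-106) + (16852 + 6773) = 2*(-106)*(74 - 106) + (16852 + 6773) = 2*(-106)*(-32) + 23625 = 6784 + 23625 = 30409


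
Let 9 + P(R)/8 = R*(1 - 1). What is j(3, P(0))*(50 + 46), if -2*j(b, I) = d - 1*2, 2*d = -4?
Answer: 192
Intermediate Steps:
d = -2 (d = (½)*(-4) = -2)
P(R) = -72 (P(R) = -72 + 8*(R*(1 - 1)) = -72 + 8*(R*0) = -72 + 8*0 = -72 + 0 = -72)
j(b, I) = 2 (j(b, I) = -(-2 - 1*2)/2 = -(-2 - 2)/2 = -½*(-4) = 2)
j(3, P(0))*(50 + 46) = 2*(50 + 46) = 2*96 = 192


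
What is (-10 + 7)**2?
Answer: 9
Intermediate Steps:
(-10 + 7)**2 = (-3)**2 = 9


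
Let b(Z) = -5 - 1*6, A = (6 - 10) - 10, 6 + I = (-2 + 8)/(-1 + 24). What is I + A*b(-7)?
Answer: 3410/23 ≈ 148.26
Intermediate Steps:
I = -132/23 (I = -6 + (-2 + 8)/(-1 + 24) = -6 + 6/23 = -132/23 ≈ -5.7391)
A = -14 (A = -4 - 10 = -14)
b(Z) = -11 (b(Z) = -5 - 6 = -11)
I + A*b(-7) = -132/23 - 14*(-11) = -132/23 + 154 = 3410/23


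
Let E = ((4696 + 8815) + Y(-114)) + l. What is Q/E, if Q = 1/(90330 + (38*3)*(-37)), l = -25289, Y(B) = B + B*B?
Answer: 1/95067648 ≈ 1.0519e-8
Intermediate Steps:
Y(B) = B + B**2
Q = 1/86112 (Q = 1/(90330 + 114*(-37)) = 1/(90330 - 4218) = 1/86112 ≈ 1.1613e-5)
E = 1104 (E = ((4696 + 8815) - 114*(1 - 114)) - 25289 = (13511 - 114*(-113)) - 25289 = (13511 + 12882) - 25289 = 26393 - 25289 = 1104)
Q/E = (1/86112)/1104 = (1/86112)*(1/1104) = 1/95067648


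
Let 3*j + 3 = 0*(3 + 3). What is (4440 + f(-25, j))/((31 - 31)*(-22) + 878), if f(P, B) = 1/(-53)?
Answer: 235319/46534 ≈ 5.0569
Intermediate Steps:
j = -1 (j = -1 + (0*(3 + 3))/3 = -1 + (0*6)/3 = -1 + (⅓)*0 = -1 + 0 = -1)
f(P, B) = -1/53
(4440 + f(-25, j))/((31 - 31)*(-22) + 878) = (4440 - 1/53)/((31 - 31)*(-22) + 878) = 235319/(53*(0*(-22) + 878)) = 235319/(53*(0 + 878)) = (235319/53)/878 = (235319/53)*(1/878) = 235319/46534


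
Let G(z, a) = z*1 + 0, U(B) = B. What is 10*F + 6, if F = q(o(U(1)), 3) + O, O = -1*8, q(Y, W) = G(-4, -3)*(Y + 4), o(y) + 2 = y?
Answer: -194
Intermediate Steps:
G(z, a) = z (G(z, a) = z + 0 = z)
o(y) = -2 + y
q(Y, W) = -16 - 4*Y (q(Y, W) = -4*(Y + 4) = -4*(4 + Y) = -16 - 4*Y)
O = -8
F = -20 (F = (-16 - 4*(-2 + 1)) - 8 = (-16 - 4*(-1)) - 8 = (-16 + 4) - 8 = -12 - 8 = -20)
10*F + 6 = 10*(-20) + 6 = -200 + 6 = -194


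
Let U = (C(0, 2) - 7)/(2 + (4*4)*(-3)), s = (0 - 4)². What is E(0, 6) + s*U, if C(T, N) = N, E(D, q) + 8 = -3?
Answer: -213/23 ≈ -9.2609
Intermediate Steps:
E(D, q) = -11 (E(D, q) = -8 - 3 = -11)
s = 16 (s = (-4)² = 16)
U = 5/46 (U = (2 - 7)/(2 + (4*4)*(-3)) = -5/(2 + 16*(-3)) = -5/(2 - 48) = -5/(-46) = -5*(-1/46) = 5/46 ≈ 0.10870)
E(0, 6) + s*U = -11 + 16*(5/46) = -11 + 40/23 = -213/23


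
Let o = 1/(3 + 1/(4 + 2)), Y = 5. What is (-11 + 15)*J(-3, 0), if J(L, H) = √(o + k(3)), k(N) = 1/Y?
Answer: 28*√95/95 ≈ 2.8727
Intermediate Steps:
o = 6/19 (o = 1/(3 + 1/6) = 1/(3 + ⅙) = 1/(19/6) = 6/19 ≈ 0.31579)
k(N) = ⅕ (k(N) = 1/5 = ⅕)
J(L, H) = 7*√95/95 (J(L, H) = √(6/19 + ⅕) = √(49/95) = 7*√95/95)
(-11 + 15)*J(-3, 0) = (-11 + 15)*(7*√95/95) = 4*(7*√95/95) = 28*√95/95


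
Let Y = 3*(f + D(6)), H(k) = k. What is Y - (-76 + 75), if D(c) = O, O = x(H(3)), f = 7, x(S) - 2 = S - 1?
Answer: 34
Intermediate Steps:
x(S) = 1 + S (x(S) = 2 + (S - 1) = 2 + (-1 + S) = 1 + S)
O = 4 (O = 1 + 3 = 4)
D(c) = 4
Y = 33 (Y = 3*(7 + 4) = 3*11 = 33)
Y - (-76 + 75) = 33 - (-76 + 75) = 33 - 1*(-1) = 33 + 1 = 34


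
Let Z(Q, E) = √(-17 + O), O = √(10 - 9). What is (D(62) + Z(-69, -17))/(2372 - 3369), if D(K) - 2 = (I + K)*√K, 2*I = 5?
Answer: -2/997 - 129*√62/1994 - 4*I/997 ≈ -0.51141 - 0.004012*I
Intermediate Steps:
O = 1 (O = √1 = 1)
I = 5/2 (I = (½)*5 = 5/2 ≈ 2.5000)
Z(Q, E) = 4*I (Z(Q, E) = √(-17 + 1) = √(-16) = 4*I)
D(K) = 2 + √K*(5/2 + K) (D(K) = 2 + (5/2 + K)*√K = 2 + √K*(5/2 + K))
(D(62) + Z(-69, -17))/(2372 - 3369) = ((2 + 62^(3/2) + 5*√62/2) + 4*I)/(2372 - 3369) = ((2 + 62*√62 + 5*√62/2) + 4*I)/(-997) = ((2 + 129*√62/2) + 4*I)*(-1/997) = (2 + 4*I + 129*√62/2)*(-1/997) = -2/997 - 129*√62/1994 - 4*I/997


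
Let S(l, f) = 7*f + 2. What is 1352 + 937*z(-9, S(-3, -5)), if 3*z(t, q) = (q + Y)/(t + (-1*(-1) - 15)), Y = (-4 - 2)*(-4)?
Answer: 33907/23 ≈ 1474.2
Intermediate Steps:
S(l, f) = 2 + 7*f
Y = 24 (Y = -6*(-4) = 24)
z(t, q) = (24 + q)/(3*(-14 + t)) (z(t, q) = ((q + 24)/(t + (-1*(-1) - 15)))/3 = ((24 + q)/(t + (1 - 15)))/3 = ((24 + q)/(t - 14))/3 = ((24 + q)/(-14 + t))/3 = (24 + q)/(3*(-14 + t)))
1352 + 937*z(-9, S(-3, -5)) = 1352 + 937*((24 + (2 + 7*(-5)))/(3*(-14 - 9))) = 1352 + 937*((1/3)*(24 + (2 - 35))/(-23)) = 1352 + 937*((1/3)*(-1/23)*(24 - 33)) = 1352 + 937*((1/3)*(-1/23)*(-9)) = 1352 + 937*(3/23) = 1352 + 2811/23 = 33907/23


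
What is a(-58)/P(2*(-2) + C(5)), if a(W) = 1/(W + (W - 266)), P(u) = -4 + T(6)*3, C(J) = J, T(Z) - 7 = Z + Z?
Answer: -1/20246 ≈ -4.9392e-5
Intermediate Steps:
T(Z) = 7 + 2*Z (T(Z) = 7 + (Z + Z) = 7 + 2*Z)
P(u) = 53 (P(u) = -4 + (7 + 2*6)*3 = -4 + (7 + 12)*3 = -4 + 19*3 = -4 + 57 = 53)
a(W) = 1/(-266 + 2*W) (a(W) = 1/(W + (-266 + W)) = 1/(-266 + 2*W))
a(-58)/P(2*(-2) + C(5)) = (1/(2*(-133 - 58)))/53 = ((1/2)/(-191))*(1/53) = ((1/2)*(-1/191))*(1/53) = -1/382*1/53 = -1/20246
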